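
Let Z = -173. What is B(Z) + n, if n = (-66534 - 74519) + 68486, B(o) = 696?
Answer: -71871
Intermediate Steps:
n = -72567 (n = -141053 + 68486 = -72567)
B(Z) + n = 696 - 72567 = -71871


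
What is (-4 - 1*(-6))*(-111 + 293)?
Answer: 364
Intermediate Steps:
(-4 - 1*(-6))*(-111 + 293) = (-4 + 6)*182 = 2*182 = 364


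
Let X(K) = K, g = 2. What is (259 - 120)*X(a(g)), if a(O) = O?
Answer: 278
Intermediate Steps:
(259 - 120)*X(a(g)) = (259 - 120)*2 = 139*2 = 278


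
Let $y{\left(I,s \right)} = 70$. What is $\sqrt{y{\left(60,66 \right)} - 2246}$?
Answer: $8 i \sqrt{34} \approx 46.648 i$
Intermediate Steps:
$\sqrt{y{\left(60,66 \right)} - 2246} = \sqrt{70 - 2246} = \sqrt{-2176} = 8 i \sqrt{34}$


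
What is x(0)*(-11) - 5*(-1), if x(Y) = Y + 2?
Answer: -17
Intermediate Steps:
x(Y) = 2 + Y
x(0)*(-11) - 5*(-1) = (2 + 0)*(-11) - 5*(-1) = 2*(-11) + 5 = -22 + 5 = -17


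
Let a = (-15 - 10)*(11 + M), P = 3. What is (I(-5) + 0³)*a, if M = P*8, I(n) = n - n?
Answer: 0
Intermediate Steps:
I(n) = 0
M = 24 (M = 3*8 = 24)
a = -875 (a = (-15 - 10)*(11 + 24) = -25*35 = -875)
(I(-5) + 0³)*a = (0 + 0³)*(-875) = (0 + 0)*(-875) = 0*(-875) = 0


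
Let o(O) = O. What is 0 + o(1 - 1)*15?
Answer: 0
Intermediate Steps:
0 + o(1 - 1)*15 = 0 + (1 - 1)*15 = 0 + 0*15 = 0 + 0 = 0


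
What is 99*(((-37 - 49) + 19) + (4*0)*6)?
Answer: -6633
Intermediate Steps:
99*(((-37 - 49) + 19) + (4*0)*6) = 99*((-86 + 19) + 0*6) = 99*(-67 + 0) = 99*(-67) = -6633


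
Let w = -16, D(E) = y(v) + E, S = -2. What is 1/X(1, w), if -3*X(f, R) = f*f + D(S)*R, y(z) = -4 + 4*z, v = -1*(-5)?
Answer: 3/223 ≈ 0.013453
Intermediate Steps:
v = 5
D(E) = 16 + E (D(E) = (-4 + 4*5) + E = (-4 + 20) + E = 16 + E)
X(f, R) = -14*R/3 - f²/3 (X(f, R) = -(f*f + (16 - 2)*R)/3 = -(f² + 14*R)/3 = -14*R/3 - f²/3)
1/X(1, w) = 1/(-14/3*(-16) - ⅓*1²) = 1/(224/3 - ⅓*1) = 1/(224/3 - ⅓) = 1/(223/3) = 3/223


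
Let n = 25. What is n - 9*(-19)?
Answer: 196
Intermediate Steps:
n - 9*(-19) = 25 - 9*(-19) = 25 + 171 = 196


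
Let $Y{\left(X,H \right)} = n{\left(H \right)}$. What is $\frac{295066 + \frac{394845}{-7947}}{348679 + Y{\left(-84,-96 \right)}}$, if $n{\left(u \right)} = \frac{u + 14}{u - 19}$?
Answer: $\frac{89872295185}{106220044383} \approx 0.8461$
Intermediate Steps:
$n{\left(u \right)} = \frac{14 + u}{-19 + u}$
$Y{\left(X,H \right)} = \frac{14 + H}{-19 + H}$
$\frac{295066 + \frac{394845}{-7947}}{348679 + Y{\left(-84,-96 \right)}} = \frac{295066 + \frac{394845}{-7947}}{348679 + \frac{14 - 96}{-19 - 96}} = \frac{295066 + 394845 \left(- \frac{1}{7947}\right)}{348679 + \frac{1}{-115} \left(-82\right)} = \frac{295066 - \frac{131615}{2649}}{348679 - - \frac{82}{115}} = \frac{781498219}{2649 \left(348679 + \frac{82}{115}\right)} = \frac{781498219}{2649 \cdot \frac{40098167}{115}} = \frac{781498219}{2649} \cdot \frac{115}{40098167} = \frac{89872295185}{106220044383}$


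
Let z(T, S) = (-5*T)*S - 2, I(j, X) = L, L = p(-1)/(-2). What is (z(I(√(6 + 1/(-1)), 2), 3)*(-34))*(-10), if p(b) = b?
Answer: -3230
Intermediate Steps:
L = ½ (L = -1/(-2) = -1*(-½) = ½ ≈ 0.50000)
I(j, X) = ½
z(T, S) = -2 - 5*S*T (z(T, S) = -5*S*T - 2 = -2 - 5*S*T)
(z(I(√(6 + 1/(-1)), 2), 3)*(-34))*(-10) = ((-2 - 5*3*½)*(-34))*(-10) = ((-2 - 15/2)*(-34))*(-10) = -19/2*(-34)*(-10) = 323*(-10) = -3230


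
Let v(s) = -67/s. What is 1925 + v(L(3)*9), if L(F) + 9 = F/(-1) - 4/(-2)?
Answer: 173317/90 ≈ 1925.7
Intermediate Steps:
L(F) = -7 - F (L(F) = -9 + (F/(-1) - 4/(-2)) = -9 + (F*(-1) - 4*(-½)) = -9 + (-F + 2) = -9 + (2 - F) = -7 - F)
1925 + v(L(3)*9) = 1925 - 67*1/(9*(-7 - 1*3)) = 1925 - 67*1/(9*(-7 - 3)) = 1925 - 67/((-10*9)) = 1925 - 67/(-90) = 1925 - 67*(-1/90) = 1925 + 67/90 = 173317/90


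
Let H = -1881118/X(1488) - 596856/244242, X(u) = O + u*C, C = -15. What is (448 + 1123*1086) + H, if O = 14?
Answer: 553935290633831/454005171 ≈ 1.2201e+6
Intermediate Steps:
X(u) = 14 - 15*u (X(u) = 14 + u*(-15) = 14 - 15*u)
H = 37177879385/454005171 (H = -1881118/(14 - 15*1488) - 596856/244242 = -1881118/(14 - 22320) - 596856*1/244242 = -1881118/(-22306) - 99476/40707 = -1881118*(-1/22306) - 99476/40707 = 940559/11153 - 99476/40707 = 37177879385/454005171 ≈ 81.889)
(448 + 1123*1086) + H = (448 + 1123*1086) + 37177879385/454005171 = (448 + 1219578) + 37177879385/454005171 = 1220026 + 37177879385/454005171 = 553935290633831/454005171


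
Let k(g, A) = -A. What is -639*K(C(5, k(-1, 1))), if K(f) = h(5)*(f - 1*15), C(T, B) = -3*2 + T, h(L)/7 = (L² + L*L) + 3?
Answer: 3793104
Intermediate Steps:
h(L) = 21 + 14*L² (h(L) = 7*((L² + L*L) + 3) = 7*((L² + L²) + 3) = 7*(2*L² + 3) = 7*(3 + 2*L²) = 21 + 14*L²)
C(T, B) = -6 + T
K(f) = -5565 + 371*f (K(f) = (21 + 14*5²)*(f - 1*15) = (21 + 14*25)*(f - 15) = (21 + 350)*(-15 + f) = 371*(-15 + f) = -5565 + 371*f)
-639*K(C(5, k(-1, 1))) = -639*(-5565 + 371*(-6 + 5)) = -639*(-5565 + 371*(-1)) = -639*(-5565 - 371) = -639*(-5936) = 3793104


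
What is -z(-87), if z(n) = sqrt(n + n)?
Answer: -I*sqrt(174) ≈ -13.191*I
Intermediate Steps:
z(n) = sqrt(2)*sqrt(n) (z(n) = sqrt(2*n) = sqrt(2)*sqrt(n))
-z(-87) = -sqrt(2)*sqrt(-87) = -sqrt(2)*I*sqrt(87) = -I*sqrt(174)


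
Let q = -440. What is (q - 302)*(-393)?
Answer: 291606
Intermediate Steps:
(q - 302)*(-393) = (-440 - 302)*(-393) = -742*(-393) = 291606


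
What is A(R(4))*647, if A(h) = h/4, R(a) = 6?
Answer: 1941/2 ≈ 970.50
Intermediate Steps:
A(h) = h/4 (A(h) = h*(¼) = h/4)
A(R(4))*647 = ((¼)*6)*647 = (3/2)*647 = 1941/2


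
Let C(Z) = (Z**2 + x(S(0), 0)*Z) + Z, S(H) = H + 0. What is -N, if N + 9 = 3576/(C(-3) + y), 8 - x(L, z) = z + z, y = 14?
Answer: 903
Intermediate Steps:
S(H) = H
x(L, z) = 8 - 2*z (x(L, z) = 8 - (z + z) = 8 - 2*z)
C(Z) = Z**2 + 9*Z (C(Z) = (Z**2 + (8 - 2*0)*Z) + Z = (Z**2 + (8 + 0)*Z) + Z = (Z**2 + 8*Z) + Z = Z**2 + 9*Z)
N = -903 (N = -9 + 3576/(-3*(9 - 3) + 14) = -9 + 3576/(-3*6 + 14) = -9 + 3576/(-18 + 14) = -9 + 3576/(-4) = -9 - 1/4*3576 = -9 - 894 = -903)
-N = -1*(-903) = 903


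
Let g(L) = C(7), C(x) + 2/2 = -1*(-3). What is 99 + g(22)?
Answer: 101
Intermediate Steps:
C(x) = 2 (C(x) = -1 - 1*(-3) = -1 + 3 = 2)
g(L) = 2
99 + g(22) = 99 + 2 = 101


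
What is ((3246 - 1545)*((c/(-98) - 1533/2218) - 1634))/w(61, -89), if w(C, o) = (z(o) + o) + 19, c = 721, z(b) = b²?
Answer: -1032524901/2902253 ≈ -355.77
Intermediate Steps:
w(C, o) = 19 + o + o² (w(C, o) = (o² + o) + 19 = (o + o²) + 19 = 19 + o + o²)
((3246 - 1545)*((c/(-98) - 1533/2218) - 1634))/w(61, -89) = ((3246 - 1545)*((721/(-98) - 1533/2218) - 1634))/(19 - 89 + (-89)²) = (1701*((721*(-1/98) - 1533*1/2218) - 1634))/(19 - 89 + 7921) = (1701*((-103/14 - 1533/2218) - 1634))/7851 = (1701*(-62479/7763 - 1634))*(1/7851) = (1701*(-12747221/7763))*(1/7851) = -3097574703/1109*1/7851 = -1032524901/2902253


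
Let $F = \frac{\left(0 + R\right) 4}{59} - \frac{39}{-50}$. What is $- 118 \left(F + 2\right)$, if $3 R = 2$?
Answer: $- \frac{25003}{75} \approx -333.37$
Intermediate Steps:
$R = \frac{2}{3}$ ($R = \frac{1}{3} \cdot 2 = \frac{2}{3} \approx 0.66667$)
$F = \frac{7303}{8850}$ ($F = \frac{\left(0 + \frac{2}{3}\right) 4}{59} - \frac{39}{-50} = \frac{2}{3} \cdot 4 \cdot \frac{1}{59} - - \frac{39}{50} = \frac{8}{3} \cdot \frac{1}{59} + \frac{39}{50} = \frac{8}{177} + \frac{39}{50} = \frac{7303}{8850} \approx 0.8252$)
$- 118 \left(F + 2\right) = - 118 \left(\frac{7303}{8850} + 2\right) = \left(-118\right) \frac{25003}{8850} = - \frac{25003}{75}$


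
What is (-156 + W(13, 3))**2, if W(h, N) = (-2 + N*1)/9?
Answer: 1968409/81 ≈ 24301.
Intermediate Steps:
W(h, N) = -2/9 + N/9 (W(h, N) = (-2 + N)*(1/9) = -2/9 + N/9)
(-156 + W(13, 3))**2 = (-156 + (-2/9 + (1/9)*3))**2 = (-156 + (-2/9 + 1/3))**2 = (-156 + 1/9)**2 = (-1403/9)**2 = 1968409/81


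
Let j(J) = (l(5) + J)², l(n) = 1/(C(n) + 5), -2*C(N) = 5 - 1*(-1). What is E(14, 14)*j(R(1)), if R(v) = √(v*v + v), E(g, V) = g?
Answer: 63/2 + 14*√2 ≈ 51.299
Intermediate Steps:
C(N) = -3 (C(N) = -(5 - 1*(-1))/2 = -(5 + 1)/2 = -½*6 = -3)
l(n) = ½ (l(n) = 1/(-3 + 5) = 1/2 = ½)
R(v) = √(v + v²) (R(v) = √(v² + v) = √(v + v²))
j(J) = (½ + J)²
E(14, 14)*j(R(1)) = 14*((1 + 2*√(1*(1 + 1)))²/4) = 14*((1 + 2*√(1*2))²/4) = 14*((1 + 2*√2)²/4) = 7*(1 + 2*√2)²/2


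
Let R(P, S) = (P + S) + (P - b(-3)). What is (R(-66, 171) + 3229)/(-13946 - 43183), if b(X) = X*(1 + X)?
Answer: -3262/57129 ≈ -0.057099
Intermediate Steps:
R(P, S) = -6 + S + 2*P (R(P, S) = (P + S) + (P - (-3)*(1 - 3)) = (P + S) + (P - (-3)*(-2)) = (P + S) + (P - 1*6) = (P + S) + (P - 6) = (P + S) + (-6 + P) = -6 + S + 2*P)
(R(-66, 171) + 3229)/(-13946 - 43183) = ((-6 + 171 + 2*(-66)) + 3229)/(-13946 - 43183) = ((-6 + 171 - 132) + 3229)/(-57129) = (33 + 3229)*(-1/57129) = 3262*(-1/57129) = -3262/57129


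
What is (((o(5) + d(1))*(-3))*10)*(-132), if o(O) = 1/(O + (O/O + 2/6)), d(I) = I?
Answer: 87120/19 ≈ 4585.3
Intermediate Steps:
o(O) = 1/(4/3 + O) (o(O) = 1/(O + (1 + 2*(1/6))) = 1/(O + (1 + 1/3)) = 1/(O + 4/3) = 1/(4/3 + O))
(((o(5) + d(1))*(-3))*10)*(-132) = (((3/(4 + 3*5) + 1)*(-3))*10)*(-132) = (((3/(4 + 15) + 1)*(-3))*10)*(-132) = (((3/19 + 1)*(-3))*10)*(-132) = (((22/19)*(-3))*10)*(-132) = -66/19*10*(-132) = -660/19*(-132) = 87120/19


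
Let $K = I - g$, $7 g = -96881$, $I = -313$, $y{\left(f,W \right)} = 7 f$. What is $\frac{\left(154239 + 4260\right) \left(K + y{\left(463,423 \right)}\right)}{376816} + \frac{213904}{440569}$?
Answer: $\frac{745179118662785}{105644921648} \approx 7053.6$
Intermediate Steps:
$g = - \frac{96881}{7}$ ($g = \frac{1}{7} \left(-96881\right) = - \frac{96881}{7} \approx -13840.0$)
$K = \frac{94690}{7}$ ($K = -313 - - \frac{96881}{7} = -313 + \frac{96881}{7} = \frac{94690}{7} \approx 13527.0$)
$\frac{\left(154239 + 4260\right) \left(K + y{\left(463,423 \right)}\right)}{376816} + \frac{213904}{440569} = \frac{\left(154239 + 4260\right) \left(\frac{94690}{7} + 7 \cdot 463\right)}{376816} + \frac{213904}{440569} = 158499 \left(\frac{94690}{7} + 3241\right) \frac{1}{376816} + 213904 \cdot \frac{1}{440569} = 158499 \cdot \frac{117377}{7} \cdot \frac{1}{376816} + \frac{213904}{440569} = \frac{18604137123}{7} \cdot \frac{1}{376816} + \frac{213904}{440569} = \frac{1691285193}{239792} + \frac{213904}{440569} = \frac{745179118662785}{105644921648}$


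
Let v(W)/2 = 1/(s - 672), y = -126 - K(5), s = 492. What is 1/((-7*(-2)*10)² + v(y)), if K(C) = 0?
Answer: 90/1763999 ≈ 5.1020e-5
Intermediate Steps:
y = -126 (y = -126 - 1*0 = -126 + 0 = -126)
v(W) = -1/90 (v(W) = 2/(492 - 672) = 2/(-180) = 2*(-1/180) = -1/90)
1/((-7*(-2)*10)² + v(y)) = 1/((-7*(-2)*10)² - 1/90) = 1/((14*10)² - 1/90) = 1/(140² - 1/90) = 1/(19600 - 1/90) = 1/(1763999/90) = 90/1763999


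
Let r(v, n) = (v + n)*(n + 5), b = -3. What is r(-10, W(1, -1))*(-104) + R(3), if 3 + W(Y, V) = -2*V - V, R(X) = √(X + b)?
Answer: 5200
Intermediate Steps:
R(X) = √(-3 + X) (R(X) = √(X - 3) = √(-3 + X))
W(Y, V) = -3 - 3*V (W(Y, V) = -3 + (-2*V - V) = -3 - 3*V)
r(v, n) = (5 + n)*(n + v) (r(v, n) = (n + v)*(5 + n) = (5 + n)*(n + v))
r(-10, W(1, -1))*(-104) + R(3) = ((-3 - 3*(-1))² + 5*(-3 - 3*(-1)) + 5*(-10) + (-3 - 3*(-1))*(-10))*(-104) + √(-3 + 3) = ((-3 + 3)² + 5*(-3 + 3) - 50 + (-3 + 3)*(-10))*(-104) + √0 = (0² + 5*0 - 50 + 0*(-10))*(-104) + 0 = (0 + 0 - 50 + 0)*(-104) + 0 = -50*(-104) + 0 = 5200 + 0 = 5200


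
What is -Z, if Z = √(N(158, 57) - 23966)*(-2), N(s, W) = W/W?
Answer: 2*I*√23965 ≈ 309.61*I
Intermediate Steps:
N(s, W) = 1
Z = -2*I*√23965 (Z = √(1 - 23966)*(-2) = √(-23965)*(-2) = (I*√23965)*(-2) = -2*I*√23965 ≈ -309.61*I)
-Z = -(-2)*I*√23965 = 2*I*√23965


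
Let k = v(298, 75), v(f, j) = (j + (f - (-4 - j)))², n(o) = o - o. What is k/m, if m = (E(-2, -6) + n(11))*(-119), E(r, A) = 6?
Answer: -102152/357 ≈ -286.14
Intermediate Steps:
n(o) = 0
m = -714 (m = (6 + 0)*(-119) = 6*(-119) = -714)
v(f, j) = (4 + f + 2*j)² (v(f, j) = (j + (f + (4 + j)))² = (j + (4 + f + j))² = (4 + f + 2*j)²)
k = 204304 (k = (4 + 298 + 2*75)² = (4 + 298 + 150)² = 452² = 204304)
k/m = 204304/(-714) = 204304*(-1/714) = -102152/357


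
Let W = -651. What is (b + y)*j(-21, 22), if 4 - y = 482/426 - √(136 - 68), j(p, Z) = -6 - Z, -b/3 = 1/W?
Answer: -531200/6603 - 56*√17 ≈ -311.34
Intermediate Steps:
b = 1/217 (b = -3/(-651) = -3*(-1/651) = 1/217 ≈ 0.0046083)
y = 611/213 + 2*√17 (y = 4 - (482/426 - √(136 - 68)) = 4 - (482*(1/426) - √68) = 4 - (241/213 - 2*√17) = 4 + (-241/213 + 2*√17) = 611/213 + 2*√17 ≈ 11.115)
(b + y)*j(-21, 22) = (1/217 + (611/213 + 2*√17))*(-6 - 1*22) = (132800/46221 + 2*√17)*(-6 - 22) = (132800/46221 + 2*√17)*(-28) = -531200/6603 - 56*√17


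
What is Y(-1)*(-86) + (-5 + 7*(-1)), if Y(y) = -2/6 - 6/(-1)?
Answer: -1498/3 ≈ -499.33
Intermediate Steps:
Y(y) = 17/3 (Y(y) = -2*⅙ - 6*(-1) = -⅓ + 6 = 17/3)
Y(-1)*(-86) + (-5 + 7*(-1)) = (17/3)*(-86) + (-5 + 7*(-1)) = -1462/3 + (-5 - 7) = -1462/3 - 12 = -1498/3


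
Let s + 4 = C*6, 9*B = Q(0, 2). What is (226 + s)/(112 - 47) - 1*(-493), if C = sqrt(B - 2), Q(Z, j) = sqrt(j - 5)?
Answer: 32267/65 + 2*sqrt(-18 + I*sqrt(3))/65 ≈ 496.42 + 0.13069*I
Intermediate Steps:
Q(Z, j) = sqrt(-5 + j)
B = I*sqrt(3)/9 (B = sqrt(-5 + 2)/9 = sqrt(-3)/9 = (I*sqrt(3))/9 = I*sqrt(3)/9 ≈ 0.19245*I)
C = sqrt(-2 + I*sqrt(3)/9) (C = sqrt(I*sqrt(3)/9 - 2) = sqrt(-2 + I*sqrt(3)/9) ≈ 0.067963 + 1.4158*I)
s = -4 + 2*sqrt(-18 + I*sqrt(3)) (s = -4 + (sqrt(-18 + I*sqrt(3))/3)*6 = -4 + 2*sqrt(-18 + I*sqrt(3)) ≈ -3.5922 + 8.4951*I)
(226 + s)/(112 - 47) - 1*(-493) = (226 + (-4 + 2*sqrt(-18 + I*sqrt(3))))/(112 - 47) - 1*(-493) = (222 + 2*sqrt(-18 + I*sqrt(3)))/65 + 493 = (222 + 2*sqrt(-18 + I*sqrt(3)))*(1/65) + 493 = (222/65 + 2*sqrt(-18 + I*sqrt(3))/65) + 493 = 32267/65 + 2*sqrt(-18 + I*sqrt(3))/65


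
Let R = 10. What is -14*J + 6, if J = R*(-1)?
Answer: 146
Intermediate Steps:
J = -10 (J = 10*(-1) = -10)
-14*J + 6 = -14*(-10) + 6 = 140 + 6 = 146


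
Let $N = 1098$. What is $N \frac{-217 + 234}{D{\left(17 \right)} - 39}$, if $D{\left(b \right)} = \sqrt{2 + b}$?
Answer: $- \frac{363987}{751} - \frac{9333 \sqrt{19}}{751} \approx -538.84$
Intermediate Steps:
$N \frac{-217 + 234}{D{\left(17 \right)} - 39} = 1098 \frac{-217 + 234}{\sqrt{2 + 17} - 39} = 1098 \frac{17}{\sqrt{19} - 39} = 1098 \frac{17}{-39 + \sqrt{19}} = \frac{18666}{-39 + \sqrt{19}}$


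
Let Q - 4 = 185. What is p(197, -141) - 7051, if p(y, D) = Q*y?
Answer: 30182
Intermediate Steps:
Q = 189 (Q = 4 + 185 = 189)
p(y, D) = 189*y
p(197, -141) - 7051 = 189*197 - 7051 = 37233 - 7051 = 30182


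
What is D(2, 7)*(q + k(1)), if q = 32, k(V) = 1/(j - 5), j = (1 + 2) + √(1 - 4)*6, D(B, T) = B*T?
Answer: 21*(21*I + 64*√3)/(I + 3*√3) ≈ 447.75 - 1.299*I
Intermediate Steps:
j = 3 + 6*I*√3 (j = 3 + √(-3)*6 = 3 + (I*√3)*6 = 3 + 6*I*√3 ≈ 3.0 + 10.392*I)
k(V) = 1/(-2 + 6*I*√3) (k(V) = 1/((3 + 6*I*√3) - 5) = 1/(-2 + 6*I*√3))
D(2, 7)*(q + k(1)) = (2*7)*(32 + (-1/56 - 3*I*√3/56)) = 14*(1791/56 - 3*I*√3/56) = 1791/4 - 3*I*√3/4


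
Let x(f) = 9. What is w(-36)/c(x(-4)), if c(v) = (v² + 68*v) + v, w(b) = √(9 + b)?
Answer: I*√3/234 ≈ 0.0074019*I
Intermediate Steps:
c(v) = v² + 69*v
w(-36)/c(x(-4)) = √(9 - 36)/((9*(69 + 9))) = √(-27)/((9*78)) = (3*I*√3)/702 = (3*I*√3)*(1/702) = I*√3/234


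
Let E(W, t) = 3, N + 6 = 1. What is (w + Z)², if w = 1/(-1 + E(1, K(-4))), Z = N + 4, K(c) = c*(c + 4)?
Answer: ¼ ≈ 0.25000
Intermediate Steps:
N = -5 (N = -6 + 1 = -5)
K(c) = c*(4 + c)
Z = -1 (Z = -5 + 4 = -1)
w = ½ (w = 1/(-1 + 3) = 1/2 = ½ ≈ 0.50000)
(w + Z)² = (½ - 1)² = (-½)² = ¼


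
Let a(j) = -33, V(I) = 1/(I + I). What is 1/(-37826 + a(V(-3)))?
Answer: -1/37859 ≈ -2.6414e-5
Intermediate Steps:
V(I) = 1/(2*I)
1/(-37826 + a(V(-3))) = 1/(-37826 - 33) = 1/(-37859) = -1/37859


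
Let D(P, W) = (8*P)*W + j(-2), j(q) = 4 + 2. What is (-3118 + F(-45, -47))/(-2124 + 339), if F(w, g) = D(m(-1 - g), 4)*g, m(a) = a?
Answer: 72584/1785 ≈ 40.663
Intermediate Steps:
j(q) = 6
D(P, W) = 6 + 8*P*W (D(P, W) = (8*P)*W + 6 = 8*P*W + 6 = 6 + 8*P*W)
F(w, g) = g*(-26 - 32*g) (F(w, g) = (6 + 8*(-1 - g)*4)*g = (6 + (-32 - 32*g))*g = (-26 - 32*g)*g = g*(-26 - 32*g))
(-3118 + F(-45, -47))/(-2124 + 339) = (-3118 - 2*(-47)*(13 + 16*(-47)))/(-2124 + 339) = (-3118 - 2*(-47)*(13 - 752))/(-1785) = (-3118 - 2*(-47)*(-739))*(-1/1785) = (-3118 - 69466)*(-1/1785) = -72584*(-1/1785) = 72584/1785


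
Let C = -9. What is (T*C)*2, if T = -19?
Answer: 342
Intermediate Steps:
(T*C)*2 = -19*(-9)*2 = 171*2 = 342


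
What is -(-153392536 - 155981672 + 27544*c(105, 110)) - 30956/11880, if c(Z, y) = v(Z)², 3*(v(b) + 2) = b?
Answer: 829755004501/2970 ≈ 2.7938e+8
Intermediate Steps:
v(b) = -2 + b/3
c(Z, y) = (-2 + Z/3)²
-(-153392536 - 155981672 + 27544*c(105, 110)) - 30956/11880 = -(-153392536 - 155981672 + 27544*(-6 + 105)²/9) - 30956/11880 = -27544/(1/((-5569 - 5663) + (⅑)*99²)) - 30956*1/11880 = -27544/(1/(-11232 + (⅑)*9801)) - 7739/2970 = -27544/(1/(-11232 + 1089)) - 7739/2970 = -27544/(1/(-10143)) - 7739/2970 = -27544/(-1/10143) - 7739/2970 = -27544*(-10143) - 7739/2970 = 279378792 - 7739/2970 = 829755004501/2970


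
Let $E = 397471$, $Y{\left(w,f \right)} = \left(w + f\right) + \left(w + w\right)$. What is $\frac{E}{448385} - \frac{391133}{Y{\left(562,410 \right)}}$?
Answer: $- \frac{174545070989}{939814960} \approx -185.72$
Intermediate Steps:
$Y{\left(w,f \right)} = f + 3 w$ ($Y{\left(w,f \right)} = \left(f + w\right) + 2 w = f + 3 w$)
$\frac{E}{448385} - \frac{391133}{Y{\left(562,410 \right)}} = \frac{397471}{448385} - \frac{391133}{410 + 3 \cdot 562} = 397471 \cdot \frac{1}{448385} - \frac{391133}{410 + 1686} = \frac{397471}{448385} - \frac{391133}{2096} = - \frac{174545070989}{939814960}$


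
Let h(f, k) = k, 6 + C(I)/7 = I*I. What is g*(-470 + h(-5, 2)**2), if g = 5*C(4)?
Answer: -163100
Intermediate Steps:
C(I) = -42 + 7*I**2 (C(I) = -42 + 7*(I*I) = -42 + 7*I**2)
g = 350 (g = 5*(-42 + 7*4**2) = 5*(-42 + 7*16) = 5*(-42 + 112) = 5*70 = 350)
g*(-470 + h(-5, 2)**2) = 350*(-470 + 2**2) = 350*(-470 + 4) = 350*(-466) = -163100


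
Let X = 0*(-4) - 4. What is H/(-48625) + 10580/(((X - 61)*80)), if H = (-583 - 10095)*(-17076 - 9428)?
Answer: -14721649549/2528500 ≈ -5822.3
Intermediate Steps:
X = -4 (X = 0 - 4 = -4)
H = 283009712 (H = -10678*(-26504) = 283009712)
H/(-48625) + 10580/(((X - 61)*80)) = 283009712/(-48625) + 10580/(((-4 - 61)*80)) = 283009712*(-1/48625) + 10580/((-65*80)) = -283009712/48625 + 10580/(-5200) = -283009712/48625 + 10580*(-1/5200) = -283009712/48625 - 529/260 = -14721649549/2528500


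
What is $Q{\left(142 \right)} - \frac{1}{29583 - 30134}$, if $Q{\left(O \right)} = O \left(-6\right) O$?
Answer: $- \frac{66662183}{551} \approx -1.2098 \cdot 10^{5}$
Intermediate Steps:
$Q{\left(O \right)} = - 6 O^{2}$ ($Q{\left(O \right)} = - 6 O O = - 6 O^{2}$)
$Q{\left(142 \right)} - \frac{1}{29583 - 30134} = - 6 \cdot 142^{2} - \frac{1}{29583 - 30134} = \left(-6\right) 20164 - \frac{1}{-551} = -120984 - - \frac{1}{551} = -120984 + \frac{1}{551} = - \frac{66662183}{551}$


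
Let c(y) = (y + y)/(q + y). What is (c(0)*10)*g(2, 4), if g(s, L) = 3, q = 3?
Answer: 0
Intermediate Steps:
c(y) = 2*y/(3 + y) (c(y) = (y + y)/(3 + y) = (2*y)/(3 + y) = 2*y/(3 + y))
(c(0)*10)*g(2, 4) = ((2*0/(3 + 0))*10)*3 = ((2*0/3)*10)*3 = ((2*0*(1/3))*10)*3 = (0*10)*3 = 0*3 = 0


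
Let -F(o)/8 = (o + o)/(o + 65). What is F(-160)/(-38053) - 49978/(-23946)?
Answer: 18073352099/8656562811 ≈ 2.0878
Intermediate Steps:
F(o) = -16*o/(65 + o) (F(o) = -8*(o + o)/(o + 65) = -8*2*o/(65 + o) = -16*o/(65 + o))
F(-160)/(-38053) - 49978/(-23946) = -16*(-160)/(65 - 160)/(-38053) - 49978/(-23946) = -16*(-160)/(-95)*(-1/38053) - 49978*(-1/23946) = -16*(-160)*(-1/95)*(-1/38053) + 24989/11973 = -512/19*(-1/38053) + 24989/11973 = 512/723007 + 24989/11973 = 18073352099/8656562811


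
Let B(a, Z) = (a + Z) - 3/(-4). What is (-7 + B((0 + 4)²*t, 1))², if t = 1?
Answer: 1849/16 ≈ 115.56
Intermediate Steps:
B(a, Z) = ¾ + Z + a (B(a, Z) = (Z + a) - 3*(-¼) = (Z + a) + ¾ = ¾ + Z + a)
(-7 + B((0 + 4)²*t, 1))² = (-7 + (¾ + 1 + (0 + 4)²*1))² = (-7 + (¾ + 1 + 4²*1))² = (-7 + (¾ + 1 + 16*1))² = (-7 + (¾ + 1 + 16))² = (-7 + 71/4)² = (43/4)² = 1849/16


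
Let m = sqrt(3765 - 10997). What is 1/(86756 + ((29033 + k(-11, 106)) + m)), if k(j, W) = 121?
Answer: 57955/6717567666 - 2*I*sqrt(113)/3358783833 ≈ 8.6274e-6 - 6.3298e-9*I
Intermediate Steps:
m = 8*I*sqrt(113) (m = sqrt(-7232) = 8*I*sqrt(113) ≈ 85.041*I)
1/(86756 + ((29033 + k(-11, 106)) + m)) = 1/(86756 + ((29033 + 121) + 8*I*sqrt(113))) = 1/(86756 + (29154 + 8*I*sqrt(113))) = 1/(115910 + 8*I*sqrt(113))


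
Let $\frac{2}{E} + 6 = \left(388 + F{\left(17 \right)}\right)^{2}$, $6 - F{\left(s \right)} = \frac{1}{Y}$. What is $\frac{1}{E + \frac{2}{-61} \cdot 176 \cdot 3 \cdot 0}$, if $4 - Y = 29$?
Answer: $\frac{97038451}{1250} \approx 77631.0$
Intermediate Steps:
$Y = -25$ ($Y = 4 - 29 = -25$)
$F{\left(s \right)} = \frac{151}{25}$ ($F{\left(s \right)} = 6 - \frac{1}{-25} = 6 - - \frac{1}{25} = 6 + \frac{1}{25} = \frac{151}{25}$)
$E = \frac{1250}{97038451}$ ($E = \frac{2}{-6 + \left(388 + \frac{151}{25}\right)^{2}} = \frac{2}{-6 + \left(\frac{9851}{25}\right)^{2}} = \frac{2}{-6 + \frac{97042201}{625}} = \frac{2}{\frac{97038451}{625}} = 2 \cdot \frac{625}{97038451} = \frac{1250}{97038451} \approx 1.2881 \cdot 10^{-5}$)
$\frac{1}{E + \frac{2}{-61} \cdot 176 \cdot 3 \cdot 0} = \frac{1}{\frac{1250}{97038451} + \frac{2}{-61} \cdot 176 \cdot 3 \cdot 0} = \frac{1}{\frac{1250}{97038451} + 2 \left(- \frac{1}{61}\right) 176 \cdot 0} = \frac{1}{\frac{1250}{97038451} + \left(- \frac{2}{61}\right) 176 \cdot 0} = \frac{1}{\frac{1250}{97038451} - 0} = \frac{1}{\frac{1250}{97038451} + 0} = \frac{1}{\frac{1250}{97038451}} = \frac{97038451}{1250}$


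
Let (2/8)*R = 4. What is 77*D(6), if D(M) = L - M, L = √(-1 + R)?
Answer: -462 + 77*√15 ≈ -163.78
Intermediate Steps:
R = 16 (R = 4*4 = 16)
L = √15 (L = √(-1 + 16) = √15 ≈ 3.8730)
D(M) = √15 - M
77*D(6) = 77*(√15 - 1*6) = 77*(√15 - 6) = 77*(-6 + √15) = -462 + 77*√15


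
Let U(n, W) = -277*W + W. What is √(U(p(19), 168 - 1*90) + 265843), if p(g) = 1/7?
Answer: √244315 ≈ 494.28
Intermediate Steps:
p(g) = ⅐
U(n, W) = -276*W
√(U(p(19), 168 - 1*90) + 265843) = √(-276*(168 - 1*90) + 265843) = √(-276*(168 - 90) + 265843) = √(-276*78 + 265843) = √(-21528 + 265843) = √244315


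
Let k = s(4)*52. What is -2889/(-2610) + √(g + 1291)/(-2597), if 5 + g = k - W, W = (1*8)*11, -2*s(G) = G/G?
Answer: 321/290 - 2*√293/2597 ≈ 1.0937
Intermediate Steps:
s(G) = -½ (s(G) = -G/(2*G) = -½*1 = -½)
k = -26 (k = -½*52 = -26)
W = 88 (W = 8*11 = 88)
g = -119 (g = -5 + (-26 - 1*88) = -5 + (-26 - 88) = -5 - 114 = -119)
-2889/(-2610) + √(g + 1291)/(-2597) = -2889/(-2610) + √(-119 + 1291)/(-2597) = -2889*(-1/2610) + √1172*(-1/2597) = 321/290 + (2*√293)*(-1/2597) = 321/290 - 2*√293/2597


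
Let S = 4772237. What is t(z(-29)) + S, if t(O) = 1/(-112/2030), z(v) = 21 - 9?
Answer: 38177751/8 ≈ 4.7722e+6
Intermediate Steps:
z(v) = 12
t(O) = -145/8 (t(O) = 1/(-112*1/2030) = 1/(-8/145) = -145/8)
t(z(-29)) + S = -145/8 + 4772237 = 38177751/8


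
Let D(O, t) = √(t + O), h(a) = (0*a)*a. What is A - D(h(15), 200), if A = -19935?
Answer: -19935 - 10*√2 ≈ -19949.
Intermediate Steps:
h(a) = 0 (h(a) = 0*a = 0)
D(O, t) = √(O + t)
A - D(h(15), 200) = -19935 - √(0 + 200) = -19935 - √200 = -19935 - 10*√2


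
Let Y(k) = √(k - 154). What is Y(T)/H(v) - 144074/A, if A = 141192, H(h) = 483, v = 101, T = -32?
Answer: -72037/70596 + I*√186/483 ≈ -1.0204 + 0.028236*I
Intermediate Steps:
Y(k) = √(-154 + k)
Y(T)/H(v) - 144074/A = √(-154 - 32)/483 - 144074/141192 = √(-186)*(1/483) - 144074*1/141192 = (I*√186)*(1/483) - 72037/70596 = I*√186/483 - 72037/70596 = -72037/70596 + I*√186/483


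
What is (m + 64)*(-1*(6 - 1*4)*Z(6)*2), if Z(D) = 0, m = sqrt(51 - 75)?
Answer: 0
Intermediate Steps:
m = 2*I*sqrt(6) (m = sqrt(-24) = 2*I*sqrt(6) ≈ 4.899*I)
(m + 64)*(-1*(6 - 1*4)*Z(6)*2) = (2*I*sqrt(6) + 64)*(-1*(6 - 1*4)*0*2) = (64 + 2*I*sqrt(6))*(-1*(6 - 4)*0*2) = (64 + 2*I*sqrt(6))*(-1*2*0*2) = (64 + 2*I*sqrt(6))*(-2*0*2) = (64 + 2*I*sqrt(6))*(-1*0*2) = (64 + 2*I*sqrt(6))*(0*2) = (64 + 2*I*sqrt(6))*0 = 0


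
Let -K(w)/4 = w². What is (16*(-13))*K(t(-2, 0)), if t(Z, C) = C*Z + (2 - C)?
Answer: 3328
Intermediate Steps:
t(Z, C) = 2 - C + C*Z
K(w) = -4*w²
(16*(-13))*K(t(-2, 0)) = (16*(-13))*(-4*(2 - 1*0 + 0*(-2))²) = -(-832)*(2 + 0 + 0)² = -(-832)*2² = -(-832)*4 = -208*(-16) = 3328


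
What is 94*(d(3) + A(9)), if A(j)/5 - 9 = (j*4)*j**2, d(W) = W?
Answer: 1375032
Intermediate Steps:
A(j) = 45 + 20*j**3 (A(j) = 45 + 5*((j*4)*j**2) = 45 + 5*((4*j)*j**2) = 45 + 5*(4*j**3) = 45 + 20*j**3)
94*(d(3) + A(9)) = 94*(3 + (45 + 20*9**3)) = 94*(3 + (45 + 20*729)) = 94*(3 + (45 + 14580)) = 94*(3 + 14625) = 94*14628 = 1375032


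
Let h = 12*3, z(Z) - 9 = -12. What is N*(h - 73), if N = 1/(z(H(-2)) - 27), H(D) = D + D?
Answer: 37/30 ≈ 1.2333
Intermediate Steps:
H(D) = 2*D
z(Z) = -3 (z(Z) = 9 - 12 = -3)
N = -1/30 (N = 1/(-3 - 27) = 1/(-30) = -1/30 ≈ -0.033333)
h = 36
N*(h - 73) = -(36 - 73)/30 = -1/30*(-37) = 37/30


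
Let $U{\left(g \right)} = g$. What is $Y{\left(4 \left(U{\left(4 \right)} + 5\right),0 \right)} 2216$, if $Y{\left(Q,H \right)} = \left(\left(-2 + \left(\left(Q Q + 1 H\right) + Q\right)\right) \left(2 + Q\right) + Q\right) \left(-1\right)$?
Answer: $-112076416$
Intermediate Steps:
$Y{\left(Q,H \right)} = - Q - \left(2 + Q\right) \left(-2 + H + Q + Q^{2}\right)$ ($Y{\left(Q,H \right)} = \left(\left(-2 + \left(\left(Q^{2} + H\right) + Q\right)\right) \left(2 + Q\right) + Q\right) \left(-1\right) = \left(\left(-2 + \left(\left(H + Q^{2}\right) + Q\right)\right) \left(2 + Q\right) + Q\right) \left(-1\right) = \left(\left(-2 + \left(H + Q + Q^{2}\right)\right) \left(2 + Q\right) + Q\right) \left(-1\right) = \left(\left(-2 + H + Q + Q^{2}\right) \left(2 + Q\right) + Q\right) \left(-1\right) = \left(\left(2 + Q\right) \left(-2 + H + Q + Q^{2}\right) + Q\right) \left(-1\right) = \left(Q + \left(2 + Q\right) \left(-2 + H + Q + Q^{2}\right)\right) \left(-1\right) = - Q - \left(2 + Q\right) \left(-2 + H + Q + Q^{2}\right)$)
$Y{\left(4 \left(U{\left(4 \right)} + 5\right),0 \right)} 2216 = \left(4 - 4 \left(4 + 5\right) - \left(4 \left(4 + 5\right)\right)^{3} - 3 \left(4 \left(4 + 5\right)\right)^{2} - 0 - 0 \cdot 4 \left(4 + 5\right)\right) 2216 = \left(4 - 4 \cdot 9 - \left(4 \cdot 9\right)^{3} - 3 \left(4 \cdot 9\right)^{2} + 0 - 0 \cdot 4 \cdot 9\right) 2216 = \left(4 - 36 - 36^{3} - 3 \cdot 36^{2} + 0 - 0 \cdot 36\right) 2216 = \left(4 - 36 - 46656 - 3888 + 0 + 0\right) 2216 = \left(-50576\right) 2216 = -112076416$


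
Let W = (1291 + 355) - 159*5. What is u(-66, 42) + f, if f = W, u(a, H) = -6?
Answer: 845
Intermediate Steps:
W = 851 (W = 1646 - 795 = 851)
f = 851
u(-66, 42) + f = -6 + 851 = 845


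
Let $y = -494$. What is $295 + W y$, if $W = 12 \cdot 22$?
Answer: $-130121$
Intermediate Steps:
$W = 264$
$295 + W y = 295 + 264 \left(-494\right) = 295 - 130416 = -130121$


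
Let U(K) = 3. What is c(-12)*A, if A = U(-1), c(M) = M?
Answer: -36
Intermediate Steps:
A = 3
c(-12)*A = -12*3 = -36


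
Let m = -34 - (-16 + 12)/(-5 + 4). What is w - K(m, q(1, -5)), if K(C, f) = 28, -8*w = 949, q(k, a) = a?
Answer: -1173/8 ≈ -146.63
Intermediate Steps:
w = -949/8 (w = -⅛*949 = -949/8 ≈ -118.63)
m = -38 (m = -34 - (-4)/(-1) = -34 - (-4)*(-1) = -34 - 1*4 = -34 - 4 = -38)
w - K(m, q(1, -5)) = -949/8 - 1*28 = -949/8 - 28 = -1173/8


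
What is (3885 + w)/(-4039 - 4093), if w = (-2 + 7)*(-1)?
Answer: -970/2033 ≈ -0.47713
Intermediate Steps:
w = -5 (w = 5*(-1) = -5)
(3885 + w)/(-4039 - 4093) = (3885 - 5)/(-4039 - 4093) = 3880/(-8132) = 3880*(-1/8132) = -970/2033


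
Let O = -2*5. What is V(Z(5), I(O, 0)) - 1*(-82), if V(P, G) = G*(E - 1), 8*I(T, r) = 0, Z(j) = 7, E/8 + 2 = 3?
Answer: 82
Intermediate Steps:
O = -10
E = 8 (E = -16 + 8*3 = -16 + 24 = 8)
I(T, r) = 0 (I(T, r) = (1/8)*0 = 0)
V(P, G) = 7*G (V(P, G) = G*(8 - 1) = G*7 = 7*G)
V(Z(5), I(O, 0)) - 1*(-82) = 7*0 - 1*(-82) = 0 + 82 = 82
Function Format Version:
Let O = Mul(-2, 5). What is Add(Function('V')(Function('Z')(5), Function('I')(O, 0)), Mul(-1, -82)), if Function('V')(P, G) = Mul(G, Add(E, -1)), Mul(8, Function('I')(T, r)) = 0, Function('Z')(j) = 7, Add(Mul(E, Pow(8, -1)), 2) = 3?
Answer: 82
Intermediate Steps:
O = -10
E = 8 (E = Add(-16, Mul(8, 3)) = Add(-16, 24) = 8)
Function('I')(T, r) = 0 (Function('I')(T, r) = Mul(Rational(1, 8), 0) = 0)
Function('V')(P, G) = Mul(7, G) (Function('V')(P, G) = Mul(G, Add(8, -1)) = Mul(G, 7) = Mul(7, G))
Add(Function('V')(Function('Z')(5), Function('I')(O, 0)), Mul(-1, -82)) = Add(Mul(7, 0), Mul(-1, -82)) = Add(0, 82) = 82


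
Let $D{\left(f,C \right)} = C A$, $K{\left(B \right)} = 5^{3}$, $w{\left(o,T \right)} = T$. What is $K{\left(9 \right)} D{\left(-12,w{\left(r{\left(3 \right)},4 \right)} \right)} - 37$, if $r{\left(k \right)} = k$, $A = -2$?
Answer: $-1037$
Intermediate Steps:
$K{\left(B \right)} = 125$
$D{\left(f,C \right)} = - 2 C$ ($D{\left(f,C \right)} = C \left(-2\right) = - 2 C$)
$K{\left(9 \right)} D{\left(-12,w{\left(r{\left(3 \right)},4 \right)} \right)} - 37 = 125 \left(\left(-2\right) 4\right) - 37 = 125 \left(-8\right) - 37 = -1000 - 37 = -1037$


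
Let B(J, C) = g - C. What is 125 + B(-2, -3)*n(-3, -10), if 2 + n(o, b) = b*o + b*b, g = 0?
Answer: 509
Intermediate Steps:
B(J, C) = -C (B(J, C) = 0 - C = -C)
n(o, b) = -2 + b**2 + b*o (n(o, b) = -2 + (b*o + b*b) = -2 + (b*o + b**2) = -2 + (b**2 + b*o) = -2 + b**2 + b*o)
125 + B(-2, -3)*n(-3, -10) = 125 + (-1*(-3))*(-2 + (-10)**2 - 10*(-3)) = 125 + 3*(-2 + 100 + 30) = 125 + 3*128 = 125 + 384 = 509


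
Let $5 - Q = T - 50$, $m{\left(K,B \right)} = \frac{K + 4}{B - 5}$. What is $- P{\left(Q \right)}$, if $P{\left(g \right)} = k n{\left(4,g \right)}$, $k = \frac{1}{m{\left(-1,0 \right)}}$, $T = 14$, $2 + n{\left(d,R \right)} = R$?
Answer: $65$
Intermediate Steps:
$n{\left(d,R \right)} = -2 + R$
$m{\left(K,B \right)} = \frac{4 + K}{-5 + B}$
$k = - \frac{5}{3}$ ($k = \frac{1}{\frac{1}{-5 + 0} \left(4 - 1\right)} = \frac{1}{\frac{1}{-5} \cdot 3} = \frac{1}{\left(- \frac{1}{5}\right) 3} = \frac{1}{- \frac{3}{5}} = - \frac{5}{3} \approx -1.6667$)
$Q = 41$ ($Q = 5 - \left(14 - 50\right) = 5 - -36 = 5 + 36 = 41$)
$P{\left(g \right)} = \frac{10}{3} - \frac{5 g}{3}$ ($P{\left(g \right)} = - \frac{5 \left(-2 + g\right)}{3} = \frac{10}{3} - \frac{5 g}{3}$)
$- P{\left(Q \right)} = - (\frac{10}{3} - \frac{205}{3}) = \left(-1\right) \left(-65\right) = 65$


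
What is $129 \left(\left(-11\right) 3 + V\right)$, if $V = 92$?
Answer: $7611$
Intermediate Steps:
$129 \left(\left(-11\right) 3 + V\right) = 129 \left(\left(-11\right) 3 + 92\right) = 129 \left(-33 + 92\right) = 129 \cdot 59 = 7611$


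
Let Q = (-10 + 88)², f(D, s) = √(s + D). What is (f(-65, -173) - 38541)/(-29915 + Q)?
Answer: 38541/23831 - I*√238/23831 ≈ 1.6173 - 0.00064736*I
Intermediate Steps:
f(D, s) = √(D + s)
Q = 6084 (Q = 78² = 6084)
(f(-65, -173) - 38541)/(-29915 + Q) = (√(-65 - 173) - 38541)/(-29915 + 6084) = (√(-238) - 38541)/(-23831) = (I*√238 - 38541)*(-1/23831) = (-38541 + I*√238)*(-1/23831) = 38541/23831 - I*√238/23831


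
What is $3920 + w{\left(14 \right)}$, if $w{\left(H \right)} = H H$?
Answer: $4116$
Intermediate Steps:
$w{\left(H \right)} = H^{2}$
$3920 + w{\left(14 \right)} = 3920 + 14^{2} = 3920 + 196 = 4116$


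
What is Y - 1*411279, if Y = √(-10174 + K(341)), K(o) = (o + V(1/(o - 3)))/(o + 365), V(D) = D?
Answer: -411279 + I*√856973162589/9178 ≈ -4.1128e+5 + 100.86*I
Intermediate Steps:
K(o) = (o + 1/(-3 + o))/(365 + o) (K(o) = (o + 1/(o - 3))/(o + 365) = (o + 1/(-3 + o))/(365 + o))
Y = I*√856973162589/9178 (Y = √(-10174 + (1 + 341*(-3 + 341))/((-3 + 341)*(365 + 341))) = √(-10174 + (1 + 341*338)/(338*706)) = √(-10174 + (1/338)*(1/706)*(1 + 115258)) = √(-10174 + (1/338)*(1/706)*115259) = √(-10174 + 115259/238628) = √(-2427686013/238628) = I*√856973162589/9178 ≈ 100.86*I)
Y - 1*411279 = I*√856973162589/9178 - 1*411279 = I*√856973162589/9178 - 411279 = -411279 + I*√856973162589/9178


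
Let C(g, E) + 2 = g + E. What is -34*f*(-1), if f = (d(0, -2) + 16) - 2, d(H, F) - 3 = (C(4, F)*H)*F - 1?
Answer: 544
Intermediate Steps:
C(g, E) = -2 + E + g (C(g, E) = -2 + (g + E) = -2 + (E + g) = -2 + E + g)
d(H, F) = 2 + F*H*(2 + F) (d(H, F) = 3 + (((-2 + F + 4)*H)*F - 1) = 3 + (((2 + F)*H)*F - 1) = 3 + ((H*(2 + F))*F - 1) = 3 + (F*H*(2 + F) - 1) = 3 + (-1 + F*H*(2 + F)) = 2 + F*H*(2 + F))
f = 16 (f = ((2 - 2*0*(2 - 2)) + 16) - 2 = ((2 - 2*0*0) + 16) - 2 = ((2 + 0) + 16) - 2 = (2 + 16) - 2 = 18 - 2 = 16)
-34*f*(-1) = -34*16*(-1) = -544*(-1) = 544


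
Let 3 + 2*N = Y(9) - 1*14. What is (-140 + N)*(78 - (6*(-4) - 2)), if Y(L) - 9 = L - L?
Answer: -14976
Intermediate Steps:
Y(L) = 9 (Y(L) = 9 + (L - L) = 9 + 0 = 9)
N = -4 (N = -3/2 + (9 - 1*14)/2 = -3/2 + (9 - 14)/2 = -3/2 + (½)*(-5) = -3/2 - 5/2 = -4)
(-140 + N)*(78 - (6*(-4) - 2)) = (-140 - 4)*(78 - (6*(-4) - 2)) = -144*(78 - (-24 - 2)) = -144*(78 - 1*(-26)) = -144*(78 + 26) = -144*104 = -14976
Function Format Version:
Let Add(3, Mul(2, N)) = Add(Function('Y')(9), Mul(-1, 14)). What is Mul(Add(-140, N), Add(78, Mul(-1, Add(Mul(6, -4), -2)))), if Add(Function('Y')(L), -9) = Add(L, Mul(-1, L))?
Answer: -14976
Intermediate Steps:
Function('Y')(L) = 9 (Function('Y')(L) = Add(9, Add(L, Mul(-1, L))) = Add(9, 0) = 9)
N = -4 (N = Add(Rational(-3, 2), Mul(Rational(1, 2), Add(9, Mul(-1, 14)))) = Add(Rational(-3, 2), Mul(Rational(1, 2), Add(9, -14))) = Add(Rational(-3, 2), Mul(Rational(1, 2), -5)) = Add(Rational(-3, 2), Rational(-5, 2)) = -4)
Mul(Add(-140, N), Add(78, Mul(-1, Add(Mul(6, -4), -2)))) = Mul(Add(-140, -4), Add(78, Mul(-1, Add(Mul(6, -4), -2)))) = Mul(-144, Add(78, Mul(-1, Add(-24, -2)))) = Mul(-144, Add(78, Mul(-1, -26))) = Mul(-144, Add(78, 26)) = Mul(-144, 104) = -14976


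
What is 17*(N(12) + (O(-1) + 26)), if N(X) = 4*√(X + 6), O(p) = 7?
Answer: 561 + 204*√2 ≈ 849.50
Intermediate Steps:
N(X) = 4*√(6 + X)
17*(N(12) + (O(-1) + 26)) = 17*(4*√(6 + 12) + (7 + 26)) = 17*(4*√18 + 33) = 17*(4*(3*√2) + 33) = 17*(12*√2 + 33) = 17*(33 + 12*√2) = 561 + 204*√2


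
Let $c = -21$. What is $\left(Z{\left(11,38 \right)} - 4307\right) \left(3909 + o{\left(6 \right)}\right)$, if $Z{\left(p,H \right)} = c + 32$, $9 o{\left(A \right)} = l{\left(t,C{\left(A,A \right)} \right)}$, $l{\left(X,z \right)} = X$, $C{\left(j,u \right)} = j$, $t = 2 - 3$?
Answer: $- \frac{50377760}{3} \approx -1.6793 \cdot 10^{7}$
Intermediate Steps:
$t = -1$
$o{\left(A \right)} = - \frac{1}{9}$ ($o{\left(A \right)} = \frac{1}{9} \left(-1\right) = - \frac{1}{9}$)
$Z{\left(p,H \right)} = 11$ ($Z{\left(p,H \right)} = -21 + 32 = 11$)
$\left(Z{\left(11,38 \right)} - 4307\right) \left(3909 + o{\left(6 \right)}\right) = \left(11 - 4307\right) \left(3909 - \frac{1}{9}\right) = \left(-4296\right) \frac{35180}{9} = - \frac{50377760}{3}$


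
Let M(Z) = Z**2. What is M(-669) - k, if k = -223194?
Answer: 670755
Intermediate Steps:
M(-669) - k = (-669)**2 - 1*(-223194) = 447561 + 223194 = 670755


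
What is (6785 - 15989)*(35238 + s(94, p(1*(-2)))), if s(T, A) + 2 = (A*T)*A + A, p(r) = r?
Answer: -327754440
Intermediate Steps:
s(T, A) = -2 + A + T*A² (s(T, A) = -2 + ((A*T)*A + A) = -2 + (T*A² + A) = -2 + (A + T*A²) = -2 + A + T*A²)
(6785 - 15989)*(35238 + s(94, p(1*(-2)))) = (6785 - 15989)*(35238 + (-2 + 1*(-2) + 94*(1*(-2))²)) = -9204*(35238 + (-2 - 2 + 94*(-2)²)) = -9204*(35238 + (-2 - 2 + 94*4)) = -9204*(35238 + (-2 - 2 + 376)) = -9204*(35238 + 372) = -9204*35610 = -327754440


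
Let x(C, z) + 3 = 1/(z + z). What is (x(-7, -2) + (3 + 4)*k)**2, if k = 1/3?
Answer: 121/144 ≈ 0.84028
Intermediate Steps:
x(C, z) = -3 + 1/(2*z) (x(C, z) = -3 + 1/(z + z) = -3 + 1/(2*z))
k = 1/3 (k = 1*(1/3) = 1/3 ≈ 0.33333)
(x(-7, -2) + (3 + 4)*k)**2 = ((-3 + (1/2)/(-2)) + (3 + 4)*(1/3))**2 = ((-3 + (1/2)*(-1/2)) + 7*(1/3))**2 = ((-3 - 1/4) + 7/3)**2 = (-13/4 + 7/3)**2 = (-11/12)**2 = 121/144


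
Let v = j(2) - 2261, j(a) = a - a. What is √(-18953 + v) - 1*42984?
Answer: -42984 + I*√21214 ≈ -42984.0 + 145.65*I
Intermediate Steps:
j(a) = 0
v = -2261 (v = 0 - 2261 = -2261)
√(-18953 + v) - 1*42984 = √(-18953 - 2261) - 1*42984 = √(-21214) - 42984 = I*√21214 - 42984 = -42984 + I*√21214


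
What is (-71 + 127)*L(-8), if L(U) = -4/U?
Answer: 28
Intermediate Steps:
(-71 + 127)*L(-8) = (-71 + 127)*(-4/(-8)) = 56*(-4*(-⅛)) = 56*(½) = 28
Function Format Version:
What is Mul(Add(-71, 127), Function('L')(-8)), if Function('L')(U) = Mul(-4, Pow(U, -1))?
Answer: 28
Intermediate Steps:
Mul(Add(-71, 127), Function('L')(-8)) = Mul(Add(-71, 127), Mul(-4, Pow(-8, -1))) = Mul(56, Mul(-4, Rational(-1, 8))) = Mul(56, Rational(1, 2)) = 28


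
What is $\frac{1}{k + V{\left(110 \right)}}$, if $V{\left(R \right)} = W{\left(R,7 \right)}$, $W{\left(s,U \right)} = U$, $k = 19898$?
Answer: $\frac{1}{19905} \approx 5.0239 \cdot 10^{-5}$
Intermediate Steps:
$V{\left(R \right)} = 7$
$\frac{1}{k + V{\left(110 \right)}} = \frac{1}{19898 + 7} = \frac{1}{19905}$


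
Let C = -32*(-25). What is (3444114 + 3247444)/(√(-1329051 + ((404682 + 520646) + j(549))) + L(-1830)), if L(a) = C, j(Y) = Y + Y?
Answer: 214129856/41705 - 6691558*I*√16105/208525 ≈ 5134.4 - 4072.4*I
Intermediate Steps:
j(Y) = 2*Y
C = 800
L(a) = 800
(3444114 + 3247444)/(√(-1329051 + ((404682 + 520646) + j(549))) + L(-1830)) = (3444114 + 3247444)/(√(-1329051 + ((404682 + 520646) + 2*549)) + 800) = 6691558/(√(-1329051 + (925328 + 1098)) + 800) = 6691558/(√(-1329051 + 926426) + 800) = 6691558/(√(-402625) + 800) = 6691558/(5*I*√16105 + 800) = 6691558/(800 + 5*I*√16105)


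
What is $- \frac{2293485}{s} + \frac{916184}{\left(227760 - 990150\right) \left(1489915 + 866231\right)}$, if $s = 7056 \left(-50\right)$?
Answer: $\frac{4577546345368823}{704150442384480} \approx 6.5008$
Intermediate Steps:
$s = -352800$
$- \frac{2293485}{s} + \frac{916184}{\left(227760 - 990150\right) \left(1489915 + 866231\right)} = - \frac{2293485}{-352800} + \frac{916184}{\left(227760 - 990150\right) \left(1489915 + 866231\right)} = \left(-2293485\right) \left(- \frac{1}{352800}\right) + \frac{916184}{\left(-762390\right) 2356146} = \frac{152899}{23520} + \frac{916184}{-1796302148940} = \frac{152899}{23520} + 916184 \left(- \frac{1}{1796302148940}\right) = \frac{152899}{23520} - \frac{229046}{449075537235} = \frac{4577546345368823}{704150442384480}$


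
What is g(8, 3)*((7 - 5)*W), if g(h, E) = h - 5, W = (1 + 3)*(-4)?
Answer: -96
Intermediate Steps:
W = -16 (W = 4*(-4) = -16)
g(h, E) = -5 + h
g(8, 3)*((7 - 5)*W) = (-5 + 8)*((7 - 5)*(-16)) = 3*(2*(-16)) = 3*(-32) = -96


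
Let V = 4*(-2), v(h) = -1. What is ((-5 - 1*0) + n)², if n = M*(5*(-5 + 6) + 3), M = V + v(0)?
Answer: 5929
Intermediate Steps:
V = -8
M = -9 (M = -8 - 1 = -9)
n = -72 (n = -9*(5*(-5 + 6) + 3) = -9*(5*1 + 3) = -9*(5 + 3) = -9*8 = -72)
((-5 - 1*0) + n)² = ((-5 - 1*0) - 72)² = ((-5 + 0) - 72)² = (-5 - 72)² = (-77)² = 5929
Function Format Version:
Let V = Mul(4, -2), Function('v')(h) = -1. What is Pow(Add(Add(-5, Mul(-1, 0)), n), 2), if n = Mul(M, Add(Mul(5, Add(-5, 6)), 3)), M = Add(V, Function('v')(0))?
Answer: 5929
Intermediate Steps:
V = -8
M = -9 (M = Add(-8, -1) = -9)
n = -72 (n = Mul(-9, Add(Mul(5, Add(-5, 6)), 3)) = Mul(-9, Add(Mul(5, 1), 3)) = Mul(-9, Add(5, 3)) = Mul(-9, 8) = -72)
Pow(Add(Add(-5, Mul(-1, 0)), n), 2) = Pow(Add(Add(-5, Mul(-1, 0)), -72), 2) = Pow(Add(Add(-5, 0), -72), 2) = Pow(Add(-5, -72), 2) = Pow(-77, 2) = 5929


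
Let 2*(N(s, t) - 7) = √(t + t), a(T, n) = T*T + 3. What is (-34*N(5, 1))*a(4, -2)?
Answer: -4522 - 323*√2 ≈ -4978.8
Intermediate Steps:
a(T, n) = 3 + T² (a(T, n) = T² + 3 = 3 + T²)
N(s, t) = 7 + √2*√t/2 (N(s, t) = 7 + √(t + t)/2 = 7 + √(2*t)/2 = 7 + (√2*√t)/2 = 7 + √2*√t/2)
(-34*N(5, 1))*a(4, -2) = (-34*(7 + √2*√1/2))*(3 + 4²) = (-34*(7 + (½)*√2*1))*(3 + 16) = -34*(7 + √2/2)*19 = (-238 - 17*√2)*19 = -4522 - 323*√2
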